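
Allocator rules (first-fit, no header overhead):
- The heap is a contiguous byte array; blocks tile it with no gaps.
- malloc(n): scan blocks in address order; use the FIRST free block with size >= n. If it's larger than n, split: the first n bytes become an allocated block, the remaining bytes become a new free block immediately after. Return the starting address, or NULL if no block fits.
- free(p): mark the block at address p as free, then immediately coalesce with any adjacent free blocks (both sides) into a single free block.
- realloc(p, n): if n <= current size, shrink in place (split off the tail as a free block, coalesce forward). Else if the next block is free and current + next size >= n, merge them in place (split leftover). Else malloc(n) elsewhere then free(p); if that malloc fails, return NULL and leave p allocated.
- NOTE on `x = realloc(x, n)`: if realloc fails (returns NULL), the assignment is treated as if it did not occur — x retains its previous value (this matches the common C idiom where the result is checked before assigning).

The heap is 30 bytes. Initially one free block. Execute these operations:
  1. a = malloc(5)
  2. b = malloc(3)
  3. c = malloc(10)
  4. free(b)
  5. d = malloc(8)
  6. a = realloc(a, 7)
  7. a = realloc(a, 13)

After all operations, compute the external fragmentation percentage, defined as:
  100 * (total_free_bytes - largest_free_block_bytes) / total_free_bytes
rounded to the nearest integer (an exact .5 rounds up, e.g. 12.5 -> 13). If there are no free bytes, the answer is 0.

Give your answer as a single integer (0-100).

Answer: 20

Derivation:
Op 1: a = malloc(5) -> a = 0; heap: [0-4 ALLOC][5-29 FREE]
Op 2: b = malloc(3) -> b = 5; heap: [0-4 ALLOC][5-7 ALLOC][8-29 FREE]
Op 3: c = malloc(10) -> c = 8; heap: [0-4 ALLOC][5-7 ALLOC][8-17 ALLOC][18-29 FREE]
Op 4: free(b) -> (freed b); heap: [0-4 ALLOC][5-7 FREE][8-17 ALLOC][18-29 FREE]
Op 5: d = malloc(8) -> d = 18; heap: [0-4 ALLOC][5-7 FREE][8-17 ALLOC][18-25 ALLOC][26-29 FREE]
Op 6: a = realloc(a, 7) -> a = 0; heap: [0-6 ALLOC][7-7 FREE][8-17 ALLOC][18-25 ALLOC][26-29 FREE]
Op 7: a = realloc(a, 13) -> NULL (a unchanged); heap: [0-6 ALLOC][7-7 FREE][8-17 ALLOC][18-25 ALLOC][26-29 FREE]
Free blocks: [1 4] total_free=5 largest=4 -> 100*(5-4)/5 = 100/5 = 20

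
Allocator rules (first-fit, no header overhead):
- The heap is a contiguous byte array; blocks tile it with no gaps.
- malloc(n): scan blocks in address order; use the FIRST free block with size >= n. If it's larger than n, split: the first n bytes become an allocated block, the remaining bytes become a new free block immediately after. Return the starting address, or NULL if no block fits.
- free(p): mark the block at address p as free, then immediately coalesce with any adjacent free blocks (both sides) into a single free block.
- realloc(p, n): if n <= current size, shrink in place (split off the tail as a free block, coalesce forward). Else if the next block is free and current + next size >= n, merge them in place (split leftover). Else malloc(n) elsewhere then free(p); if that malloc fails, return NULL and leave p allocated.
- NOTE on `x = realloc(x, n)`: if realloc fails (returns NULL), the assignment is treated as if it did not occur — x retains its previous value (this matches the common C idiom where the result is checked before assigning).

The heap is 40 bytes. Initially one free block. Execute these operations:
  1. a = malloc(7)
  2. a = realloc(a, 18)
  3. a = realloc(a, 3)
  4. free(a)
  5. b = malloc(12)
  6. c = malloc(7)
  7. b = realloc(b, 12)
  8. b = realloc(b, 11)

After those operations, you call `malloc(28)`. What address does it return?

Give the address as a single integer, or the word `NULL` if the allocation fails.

Op 1: a = malloc(7) -> a = 0; heap: [0-6 ALLOC][7-39 FREE]
Op 2: a = realloc(a, 18) -> a = 0; heap: [0-17 ALLOC][18-39 FREE]
Op 3: a = realloc(a, 3) -> a = 0; heap: [0-2 ALLOC][3-39 FREE]
Op 4: free(a) -> (freed a); heap: [0-39 FREE]
Op 5: b = malloc(12) -> b = 0; heap: [0-11 ALLOC][12-39 FREE]
Op 6: c = malloc(7) -> c = 12; heap: [0-11 ALLOC][12-18 ALLOC][19-39 FREE]
Op 7: b = realloc(b, 12) -> b = 0; heap: [0-11 ALLOC][12-18 ALLOC][19-39 FREE]
Op 8: b = realloc(b, 11) -> b = 0; heap: [0-10 ALLOC][11-11 FREE][12-18 ALLOC][19-39 FREE]
malloc(28): first-fit scan over [0-10 ALLOC][11-11 FREE][12-18 ALLOC][19-39 FREE] -> NULL

Answer: NULL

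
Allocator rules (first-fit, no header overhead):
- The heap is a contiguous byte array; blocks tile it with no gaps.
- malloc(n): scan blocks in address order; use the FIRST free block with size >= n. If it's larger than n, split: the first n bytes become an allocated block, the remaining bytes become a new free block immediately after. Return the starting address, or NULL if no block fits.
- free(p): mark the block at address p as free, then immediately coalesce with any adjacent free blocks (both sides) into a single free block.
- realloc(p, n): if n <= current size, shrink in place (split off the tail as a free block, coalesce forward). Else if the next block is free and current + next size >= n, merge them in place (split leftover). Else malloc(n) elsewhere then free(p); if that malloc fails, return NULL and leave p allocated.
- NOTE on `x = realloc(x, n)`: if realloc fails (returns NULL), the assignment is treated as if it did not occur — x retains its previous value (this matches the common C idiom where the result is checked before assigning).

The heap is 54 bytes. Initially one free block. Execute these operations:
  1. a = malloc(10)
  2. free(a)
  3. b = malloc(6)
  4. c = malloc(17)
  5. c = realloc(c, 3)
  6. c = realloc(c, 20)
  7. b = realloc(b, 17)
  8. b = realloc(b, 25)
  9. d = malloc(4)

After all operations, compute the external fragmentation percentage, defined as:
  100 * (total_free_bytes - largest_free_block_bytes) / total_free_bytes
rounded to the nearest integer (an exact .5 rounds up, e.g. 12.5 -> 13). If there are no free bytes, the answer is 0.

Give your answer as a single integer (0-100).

Op 1: a = malloc(10) -> a = 0; heap: [0-9 ALLOC][10-53 FREE]
Op 2: free(a) -> (freed a); heap: [0-53 FREE]
Op 3: b = malloc(6) -> b = 0; heap: [0-5 ALLOC][6-53 FREE]
Op 4: c = malloc(17) -> c = 6; heap: [0-5 ALLOC][6-22 ALLOC][23-53 FREE]
Op 5: c = realloc(c, 3) -> c = 6; heap: [0-5 ALLOC][6-8 ALLOC][9-53 FREE]
Op 6: c = realloc(c, 20) -> c = 6; heap: [0-5 ALLOC][6-25 ALLOC][26-53 FREE]
Op 7: b = realloc(b, 17) -> b = 26; heap: [0-5 FREE][6-25 ALLOC][26-42 ALLOC][43-53 FREE]
Op 8: b = realloc(b, 25) -> b = 26; heap: [0-5 FREE][6-25 ALLOC][26-50 ALLOC][51-53 FREE]
Op 9: d = malloc(4) -> d = 0; heap: [0-3 ALLOC][4-5 FREE][6-25 ALLOC][26-50 ALLOC][51-53 FREE]
Free blocks: [2 3] total_free=5 largest=3 -> 100*(5-3)/5 = 200/5 = 40

Answer: 40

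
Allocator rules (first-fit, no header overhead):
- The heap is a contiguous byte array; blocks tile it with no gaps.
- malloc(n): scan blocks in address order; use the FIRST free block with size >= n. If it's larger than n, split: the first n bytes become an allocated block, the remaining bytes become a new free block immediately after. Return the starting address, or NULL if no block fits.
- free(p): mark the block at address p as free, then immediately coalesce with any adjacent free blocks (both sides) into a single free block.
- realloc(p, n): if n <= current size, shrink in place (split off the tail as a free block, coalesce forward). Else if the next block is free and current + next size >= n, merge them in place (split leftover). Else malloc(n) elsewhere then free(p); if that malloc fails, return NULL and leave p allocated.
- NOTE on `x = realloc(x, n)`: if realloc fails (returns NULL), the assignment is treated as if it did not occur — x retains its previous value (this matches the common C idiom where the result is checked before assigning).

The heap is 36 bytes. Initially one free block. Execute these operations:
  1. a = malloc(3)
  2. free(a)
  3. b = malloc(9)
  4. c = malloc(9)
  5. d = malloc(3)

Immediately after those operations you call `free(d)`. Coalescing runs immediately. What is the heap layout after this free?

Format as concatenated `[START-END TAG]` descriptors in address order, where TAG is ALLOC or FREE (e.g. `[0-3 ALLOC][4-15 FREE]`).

Op 1: a = malloc(3) -> a = 0; heap: [0-2 ALLOC][3-35 FREE]
Op 2: free(a) -> (freed a); heap: [0-35 FREE]
Op 3: b = malloc(9) -> b = 0; heap: [0-8 ALLOC][9-35 FREE]
Op 4: c = malloc(9) -> c = 9; heap: [0-8 ALLOC][9-17 ALLOC][18-35 FREE]
Op 5: d = malloc(3) -> d = 18; heap: [0-8 ALLOC][9-17 ALLOC][18-20 ALLOC][21-35 FREE]
free(d): d = 18 -> block [18-20 ALLOC]; mark free, coalesce with adjacent free neighbors -> [0-8 ALLOC][9-17 ALLOC][18-35 FREE]

Answer: [0-8 ALLOC][9-17 ALLOC][18-35 FREE]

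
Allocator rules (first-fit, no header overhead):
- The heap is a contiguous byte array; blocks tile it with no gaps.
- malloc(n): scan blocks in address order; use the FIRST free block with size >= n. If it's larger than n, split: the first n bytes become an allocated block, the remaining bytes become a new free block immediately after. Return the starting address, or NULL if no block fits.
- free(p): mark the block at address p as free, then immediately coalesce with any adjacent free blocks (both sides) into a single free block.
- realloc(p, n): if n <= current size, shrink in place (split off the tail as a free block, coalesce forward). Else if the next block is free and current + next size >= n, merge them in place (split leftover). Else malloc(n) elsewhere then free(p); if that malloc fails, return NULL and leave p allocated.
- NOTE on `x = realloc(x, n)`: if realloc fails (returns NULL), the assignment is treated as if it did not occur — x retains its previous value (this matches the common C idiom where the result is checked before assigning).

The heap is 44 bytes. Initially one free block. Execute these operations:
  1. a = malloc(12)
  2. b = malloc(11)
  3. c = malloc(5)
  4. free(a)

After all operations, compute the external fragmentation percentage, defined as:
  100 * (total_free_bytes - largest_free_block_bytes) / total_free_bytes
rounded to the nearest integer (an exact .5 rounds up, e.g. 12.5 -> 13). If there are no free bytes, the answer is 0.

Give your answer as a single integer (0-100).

Answer: 43

Derivation:
Op 1: a = malloc(12) -> a = 0; heap: [0-11 ALLOC][12-43 FREE]
Op 2: b = malloc(11) -> b = 12; heap: [0-11 ALLOC][12-22 ALLOC][23-43 FREE]
Op 3: c = malloc(5) -> c = 23; heap: [0-11 ALLOC][12-22 ALLOC][23-27 ALLOC][28-43 FREE]
Op 4: free(a) -> (freed a); heap: [0-11 FREE][12-22 ALLOC][23-27 ALLOC][28-43 FREE]
Free blocks: [12 16] total_free=28 largest=16 -> 100*(28-16)/28 = 1200/28 ≈ 42.857 -> rounds to 43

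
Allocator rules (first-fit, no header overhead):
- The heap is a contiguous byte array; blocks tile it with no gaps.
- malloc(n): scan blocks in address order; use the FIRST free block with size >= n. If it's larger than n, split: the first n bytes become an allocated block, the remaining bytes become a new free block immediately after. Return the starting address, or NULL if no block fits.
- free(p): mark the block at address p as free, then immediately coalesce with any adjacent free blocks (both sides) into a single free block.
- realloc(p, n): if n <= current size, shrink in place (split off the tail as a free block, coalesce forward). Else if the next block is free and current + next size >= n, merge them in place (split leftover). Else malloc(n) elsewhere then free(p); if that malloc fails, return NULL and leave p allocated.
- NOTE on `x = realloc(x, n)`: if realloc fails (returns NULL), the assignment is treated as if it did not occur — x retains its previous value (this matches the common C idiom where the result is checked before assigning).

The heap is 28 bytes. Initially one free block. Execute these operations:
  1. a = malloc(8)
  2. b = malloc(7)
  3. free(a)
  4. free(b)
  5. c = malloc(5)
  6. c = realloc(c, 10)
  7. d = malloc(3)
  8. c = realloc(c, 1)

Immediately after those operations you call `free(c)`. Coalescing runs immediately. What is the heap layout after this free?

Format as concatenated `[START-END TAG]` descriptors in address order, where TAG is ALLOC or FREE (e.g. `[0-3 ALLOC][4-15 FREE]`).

Answer: [0-9 FREE][10-12 ALLOC][13-27 FREE]

Derivation:
Op 1: a = malloc(8) -> a = 0; heap: [0-7 ALLOC][8-27 FREE]
Op 2: b = malloc(7) -> b = 8; heap: [0-7 ALLOC][8-14 ALLOC][15-27 FREE]
Op 3: free(a) -> (freed a); heap: [0-7 FREE][8-14 ALLOC][15-27 FREE]
Op 4: free(b) -> (freed b); heap: [0-27 FREE]
Op 5: c = malloc(5) -> c = 0; heap: [0-4 ALLOC][5-27 FREE]
Op 6: c = realloc(c, 10) -> c = 0; heap: [0-9 ALLOC][10-27 FREE]
Op 7: d = malloc(3) -> d = 10; heap: [0-9 ALLOC][10-12 ALLOC][13-27 FREE]
Op 8: c = realloc(c, 1) -> c = 0; heap: [0-0 ALLOC][1-9 FREE][10-12 ALLOC][13-27 FREE]
free(c): c = 0 -> block [0-0 ALLOC]; mark free, coalesce with adjacent free neighbors -> [0-9 FREE][10-12 ALLOC][13-27 FREE]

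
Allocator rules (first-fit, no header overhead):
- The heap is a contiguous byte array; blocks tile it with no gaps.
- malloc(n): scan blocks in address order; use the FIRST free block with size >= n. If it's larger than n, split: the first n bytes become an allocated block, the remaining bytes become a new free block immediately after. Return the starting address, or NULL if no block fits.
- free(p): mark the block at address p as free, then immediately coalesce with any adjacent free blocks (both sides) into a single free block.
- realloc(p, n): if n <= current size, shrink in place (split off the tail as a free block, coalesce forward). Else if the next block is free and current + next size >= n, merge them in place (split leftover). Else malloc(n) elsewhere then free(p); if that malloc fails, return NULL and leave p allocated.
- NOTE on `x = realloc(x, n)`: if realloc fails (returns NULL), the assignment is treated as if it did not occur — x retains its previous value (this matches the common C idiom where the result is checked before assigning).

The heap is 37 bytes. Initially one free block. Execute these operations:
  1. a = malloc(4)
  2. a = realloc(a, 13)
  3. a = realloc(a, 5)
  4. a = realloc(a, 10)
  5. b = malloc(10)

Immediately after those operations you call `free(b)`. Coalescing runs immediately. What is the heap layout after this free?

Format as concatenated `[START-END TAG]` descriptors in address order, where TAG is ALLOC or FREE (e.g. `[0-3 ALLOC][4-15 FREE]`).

Answer: [0-9 ALLOC][10-36 FREE]

Derivation:
Op 1: a = malloc(4) -> a = 0; heap: [0-3 ALLOC][4-36 FREE]
Op 2: a = realloc(a, 13) -> a = 0; heap: [0-12 ALLOC][13-36 FREE]
Op 3: a = realloc(a, 5) -> a = 0; heap: [0-4 ALLOC][5-36 FREE]
Op 4: a = realloc(a, 10) -> a = 0; heap: [0-9 ALLOC][10-36 FREE]
Op 5: b = malloc(10) -> b = 10; heap: [0-9 ALLOC][10-19 ALLOC][20-36 FREE]
free(b): b = 10 -> block [10-19 ALLOC]; mark free, coalesce with adjacent free neighbors -> [0-9 ALLOC][10-36 FREE]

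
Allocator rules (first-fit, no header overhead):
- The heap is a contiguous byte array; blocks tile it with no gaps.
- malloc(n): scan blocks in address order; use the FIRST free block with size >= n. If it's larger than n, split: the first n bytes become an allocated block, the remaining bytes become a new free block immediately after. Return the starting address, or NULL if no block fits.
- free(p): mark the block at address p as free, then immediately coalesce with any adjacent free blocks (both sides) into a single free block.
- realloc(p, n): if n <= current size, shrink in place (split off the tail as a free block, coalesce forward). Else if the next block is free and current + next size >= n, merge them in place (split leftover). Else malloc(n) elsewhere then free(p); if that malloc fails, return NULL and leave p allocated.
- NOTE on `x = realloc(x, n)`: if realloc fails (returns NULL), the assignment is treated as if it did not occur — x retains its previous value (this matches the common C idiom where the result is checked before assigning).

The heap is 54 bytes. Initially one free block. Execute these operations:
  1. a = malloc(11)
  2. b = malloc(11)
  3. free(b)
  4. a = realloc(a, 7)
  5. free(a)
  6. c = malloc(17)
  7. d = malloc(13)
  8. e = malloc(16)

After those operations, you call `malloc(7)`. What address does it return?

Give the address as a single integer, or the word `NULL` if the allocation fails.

Op 1: a = malloc(11) -> a = 0; heap: [0-10 ALLOC][11-53 FREE]
Op 2: b = malloc(11) -> b = 11; heap: [0-10 ALLOC][11-21 ALLOC][22-53 FREE]
Op 3: free(b) -> (freed b); heap: [0-10 ALLOC][11-53 FREE]
Op 4: a = realloc(a, 7) -> a = 0; heap: [0-6 ALLOC][7-53 FREE]
Op 5: free(a) -> (freed a); heap: [0-53 FREE]
Op 6: c = malloc(17) -> c = 0; heap: [0-16 ALLOC][17-53 FREE]
Op 7: d = malloc(13) -> d = 17; heap: [0-16 ALLOC][17-29 ALLOC][30-53 FREE]
Op 8: e = malloc(16) -> e = 30; heap: [0-16 ALLOC][17-29 ALLOC][30-45 ALLOC][46-53 FREE]
malloc(7): first-fit scan over [0-16 ALLOC][17-29 ALLOC][30-45 ALLOC][46-53 FREE] -> 46

Answer: 46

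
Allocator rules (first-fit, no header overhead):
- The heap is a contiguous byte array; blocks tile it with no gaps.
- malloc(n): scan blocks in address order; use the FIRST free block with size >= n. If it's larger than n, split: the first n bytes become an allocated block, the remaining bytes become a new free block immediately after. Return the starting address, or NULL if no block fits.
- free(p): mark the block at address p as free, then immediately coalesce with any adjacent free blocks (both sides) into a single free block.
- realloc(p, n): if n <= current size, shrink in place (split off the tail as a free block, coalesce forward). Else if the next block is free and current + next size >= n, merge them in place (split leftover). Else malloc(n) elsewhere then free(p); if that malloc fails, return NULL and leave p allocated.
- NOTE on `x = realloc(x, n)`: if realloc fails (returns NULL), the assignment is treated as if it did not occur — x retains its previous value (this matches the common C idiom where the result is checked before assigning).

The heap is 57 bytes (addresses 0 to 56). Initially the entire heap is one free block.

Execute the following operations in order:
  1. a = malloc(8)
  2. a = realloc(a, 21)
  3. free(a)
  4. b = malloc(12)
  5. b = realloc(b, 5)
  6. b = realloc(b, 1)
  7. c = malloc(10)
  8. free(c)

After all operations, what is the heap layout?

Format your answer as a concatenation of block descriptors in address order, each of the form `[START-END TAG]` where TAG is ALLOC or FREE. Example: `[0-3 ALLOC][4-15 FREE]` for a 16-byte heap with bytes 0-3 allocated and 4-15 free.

Op 1: a = malloc(8) -> a = 0; heap: [0-7 ALLOC][8-56 FREE]
Op 2: a = realloc(a, 21) -> a = 0; heap: [0-20 ALLOC][21-56 FREE]
Op 3: free(a) -> (freed a); heap: [0-56 FREE]
Op 4: b = malloc(12) -> b = 0; heap: [0-11 ALLOC][12-56 FREE]
Op 5: b = realloc(b, 5) -> b = 0; heap: [0-4 ALLOC][5-56 FREE]
Op 6: b = realloc(b, 1) -> b = 0; heap: [0-0 ALLOC][1-56 FREE]
Op 7: c = malloc(10) -> c = 1; heap: [0-0 ALLOC][1-10 ALLOC][11-56 FREE]
Op 8: free(c) -> (freed c); heap: [0-0 ALLOC][1-56 FREE]

Answer: [0-0 ALLOC][1-56 FREE]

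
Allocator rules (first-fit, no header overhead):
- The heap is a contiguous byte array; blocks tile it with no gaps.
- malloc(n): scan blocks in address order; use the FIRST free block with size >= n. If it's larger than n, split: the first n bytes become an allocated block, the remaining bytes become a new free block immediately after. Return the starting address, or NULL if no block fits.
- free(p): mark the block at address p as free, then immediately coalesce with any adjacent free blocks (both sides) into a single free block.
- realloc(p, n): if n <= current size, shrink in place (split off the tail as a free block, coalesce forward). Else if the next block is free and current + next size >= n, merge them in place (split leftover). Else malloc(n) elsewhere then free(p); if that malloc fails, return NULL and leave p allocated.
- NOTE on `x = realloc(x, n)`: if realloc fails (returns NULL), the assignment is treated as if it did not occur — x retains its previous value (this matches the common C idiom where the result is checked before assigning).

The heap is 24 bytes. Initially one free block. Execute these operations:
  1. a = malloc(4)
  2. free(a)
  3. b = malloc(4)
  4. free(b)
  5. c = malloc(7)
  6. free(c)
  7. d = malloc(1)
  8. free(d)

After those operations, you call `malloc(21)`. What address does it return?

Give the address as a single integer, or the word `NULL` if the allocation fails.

Op 1: a = malloc(4) -> a = 0; heap: [0-3 ALLOC][4-23 FREE]
Op 2: free(a) -> (freed a); heap: [0-23 FREE]
Op 3: b = malloc(4) -> b = 0; heap: [0-3 ALLOC][4-23 FREE]
Op 4: free(b) -> (freed b); heap: [0-23 FREE]
Op 5: c = malloc(7) -> c = 0; heap: [0-6 ALLOC][7-23 FREE]
Op 6: free(c) -> (freed c); heap: [0-23 FREE]
Op 7: d = malloc(1) -> d = 0; heap: [0-0 ALLOC][1-23 FREE]
Op 8: free(d) -> (freed d); heap: [0-23 FREE]
malloc(21): first-fit scan over [0-23 FREE] -> 0

Answer: 0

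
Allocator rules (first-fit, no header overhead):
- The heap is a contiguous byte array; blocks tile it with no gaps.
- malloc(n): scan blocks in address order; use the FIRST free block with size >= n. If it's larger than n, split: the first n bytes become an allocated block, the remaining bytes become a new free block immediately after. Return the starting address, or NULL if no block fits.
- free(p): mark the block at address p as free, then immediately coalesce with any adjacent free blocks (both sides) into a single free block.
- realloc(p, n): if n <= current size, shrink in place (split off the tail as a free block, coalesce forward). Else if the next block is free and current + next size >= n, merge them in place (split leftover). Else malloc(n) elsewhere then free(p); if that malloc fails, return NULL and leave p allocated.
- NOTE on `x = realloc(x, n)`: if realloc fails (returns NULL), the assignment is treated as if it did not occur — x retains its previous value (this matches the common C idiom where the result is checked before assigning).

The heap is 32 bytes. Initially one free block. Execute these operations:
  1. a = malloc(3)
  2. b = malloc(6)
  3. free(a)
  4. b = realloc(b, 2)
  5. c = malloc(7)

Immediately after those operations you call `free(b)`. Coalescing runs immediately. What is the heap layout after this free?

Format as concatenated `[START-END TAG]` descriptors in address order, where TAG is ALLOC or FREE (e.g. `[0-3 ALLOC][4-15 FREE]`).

Op 1: a = malloc(3) -> a = 0; heap: [0-2 ALLOC][3-31 FREE]
Op 2: b = malloc(6) -> b = 3; heap: [0-2 ALLOC][3-8 ALLOC][9-31 FREE]
Op 3: free(a) -> (freed a); heap: [0-2 FREE][3-8 ALLOC][9-31 FREE]
Op 4: b = realloc(b, 2) -> b = 3; heap: [0-2 FREE][3-4 ALLOC][5-31 FREE]
Op 5: c = malloc(7) -> c = 5; heap: [0-2 FREE][3-4 ALLOC][5-11 ALLOC][12-31 FREE]
free(b): b = 3 -> block [3-4 ALLOC]; mark free, coalesce with adjacent free neighbors -> [0-4 FREE][5-11 ALLOC][12-31 FREE]

Answer: [0-4 FREE][5-11 ALLOC][12-31 FREE]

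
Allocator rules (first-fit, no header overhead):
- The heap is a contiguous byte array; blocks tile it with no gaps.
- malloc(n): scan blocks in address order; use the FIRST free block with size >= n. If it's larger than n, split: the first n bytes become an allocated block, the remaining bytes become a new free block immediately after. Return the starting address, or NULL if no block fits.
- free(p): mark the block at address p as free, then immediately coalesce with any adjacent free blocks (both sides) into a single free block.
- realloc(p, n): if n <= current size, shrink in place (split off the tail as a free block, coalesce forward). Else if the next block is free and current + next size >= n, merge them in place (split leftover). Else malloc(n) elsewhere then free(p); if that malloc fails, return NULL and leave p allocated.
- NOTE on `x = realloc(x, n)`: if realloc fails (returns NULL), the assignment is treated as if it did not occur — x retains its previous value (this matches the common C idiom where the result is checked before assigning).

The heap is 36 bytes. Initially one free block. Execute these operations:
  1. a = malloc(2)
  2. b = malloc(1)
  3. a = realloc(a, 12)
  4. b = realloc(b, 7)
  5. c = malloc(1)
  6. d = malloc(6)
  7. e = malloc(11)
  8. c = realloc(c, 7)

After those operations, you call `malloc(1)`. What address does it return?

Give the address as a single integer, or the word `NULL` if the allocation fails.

Op 1: a = malloc(2) -> a = 0; heap: [0-1 ALLOC][2-35 FREE]
Op 2: b = malloc(1) -> b = 2; heap: [0-1 ALLOC][2-2 ALLOC][3-35 FREE]
Op 3: a = realloc(a, 12) -> a = 3; heap: [0-1 FREE][2-2 ALLOC][3-14 ALLOC][15-35 FREE]
Op 4: b = realloc(b, 7) -> b = 15; heap: [0-2 FREE][3-14 ALLOC][15-21 ALLOC][22-35 FREE]
Op 5: c = malloc(1) -> c = 0; heap: [0-0 ALLOC][1-2 FREE][3-14 ALLOC][15-21 ALLOC][22-35 FREE]
Op 6: d = malloc(6) -> d = 22; heap: [0-0 ALLOC][1-2 FREE][3-14 ALLOC][15-21 ALLOC][22-27 ALLOC][28-35 FREE]
Op 7: e = malloc(11) -> e = NULL; heap: [0-0 ALLOC][1-2 FREE][3-14 ALLOC][15-21 ALLOC][22-27 ALLOC][28-35 FREE]
Op 8: c = realloc(c, 7) -> c = 28; heap: [0-2 FREE][3-14 ALLOC][15-21 ALLOC][22-27 ALLOC][28-34 ALLOC][35-35 FREE]
malloc(1): first-fit scan over [0-2 FREE][3-14 ALLOC][15-21 ALLOC][22-27 ALLOC][28-34 ALLOC][35-35 FREE] -> 0

Answer: 0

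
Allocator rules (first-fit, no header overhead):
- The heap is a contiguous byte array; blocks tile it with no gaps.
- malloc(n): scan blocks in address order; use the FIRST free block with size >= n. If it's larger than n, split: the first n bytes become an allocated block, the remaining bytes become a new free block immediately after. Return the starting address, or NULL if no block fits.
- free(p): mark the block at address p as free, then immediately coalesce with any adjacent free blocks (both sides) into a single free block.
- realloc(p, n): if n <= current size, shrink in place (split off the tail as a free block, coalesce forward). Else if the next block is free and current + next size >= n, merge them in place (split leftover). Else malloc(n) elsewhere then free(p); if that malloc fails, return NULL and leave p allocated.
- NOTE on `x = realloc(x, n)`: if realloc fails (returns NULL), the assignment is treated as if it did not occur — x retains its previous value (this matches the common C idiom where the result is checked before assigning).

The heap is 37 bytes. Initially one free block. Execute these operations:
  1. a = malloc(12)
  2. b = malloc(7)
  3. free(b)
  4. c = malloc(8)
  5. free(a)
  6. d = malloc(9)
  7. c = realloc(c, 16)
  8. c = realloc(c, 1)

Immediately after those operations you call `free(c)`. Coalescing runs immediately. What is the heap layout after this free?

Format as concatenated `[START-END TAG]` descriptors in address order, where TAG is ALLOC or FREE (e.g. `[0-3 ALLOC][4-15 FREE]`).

Answer: [0-8 ALLOC][9-36 FREE]

Derivation:
Op 1: a = malloc(12) -> a = 0; heap: [0-11 ALLOC][12-36 FREE]
Op 2: b = malloc(7) -> b = 12; heap: [0-11 ALLOC][12-18 ALLOC][19-36 FREE]
Op 3: free(b) -> (freed b); heap: [0-11 ALLOC][12-36 FREE]
Op 4: c = malloc(8) -> c = 12; heap: [0-11 ALLOC][12-19 ALLOC][20-36 FREE]
Op 5: free(a) -> (freed a); heap: [0-11 FREE][12-19 ALLOC][20-36 FREE]
Op 6: d = malloc(9) -> d = 0; heap: [0-8 ALLOC][9-11 FREE][12-19 ALLOC][20-36 FREE]
Op 7: c = realloc(c, 16) -> c = 12; heap: [0-8 ALLOC][9-11 FREE][12-27 ALLOC][28-36 FREE]
Op 8: c = realloc(c, 1) -> c = 12; heap: [0-8 ALLOC][9-11 FREE][12-12 ALLOC][13-36 FREE]
free(c): c = 12 -> block [12-12 ALLOC]; mark free, coalesce with adjacent free neighbors -> [0-8 ALLOC][9-36 FREE]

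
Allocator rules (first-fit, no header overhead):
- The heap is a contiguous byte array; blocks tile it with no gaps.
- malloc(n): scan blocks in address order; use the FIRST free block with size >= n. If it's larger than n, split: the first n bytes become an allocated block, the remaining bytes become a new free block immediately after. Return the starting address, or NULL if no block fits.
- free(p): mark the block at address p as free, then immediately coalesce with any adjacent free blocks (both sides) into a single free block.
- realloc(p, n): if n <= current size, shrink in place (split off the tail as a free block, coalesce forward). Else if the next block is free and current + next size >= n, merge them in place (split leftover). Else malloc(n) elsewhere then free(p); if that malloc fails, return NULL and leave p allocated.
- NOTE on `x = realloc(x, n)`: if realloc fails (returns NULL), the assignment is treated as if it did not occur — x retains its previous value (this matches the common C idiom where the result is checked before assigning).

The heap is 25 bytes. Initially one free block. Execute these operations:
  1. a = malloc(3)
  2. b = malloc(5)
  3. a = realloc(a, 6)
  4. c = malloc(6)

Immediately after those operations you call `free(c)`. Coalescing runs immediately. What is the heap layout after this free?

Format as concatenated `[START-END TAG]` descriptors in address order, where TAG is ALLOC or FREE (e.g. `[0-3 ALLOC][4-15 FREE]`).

Answer: [0-2 FREE][3-7 ALLOC][8-13 ALLOC][14-24 FREE]

Derivation:
Op 1: a = malloc(3) -> a = 0; heap: [0-2 ALLOC][3-24 FREE]
Op 2: b = malloc(5) -> b = 3; heap: [0-2 ALLOC][3-7 ALLOC][8-24 FREE]
Op 3: a = realloc(a, 6) -> a = 8; heap: [0-2 FREE][3-7 ALLOC][8-13 ALLOC][14-24 FREE]
Op 4: c = malloc(6) -> c = 14; heap: [0-2 FREE][3-7 ALLOC][8-13 ALLOC][14-19 ALLOC][20-24 FREE]
free(c): c = 14 -> block [14-19 ALLOC]; mark free, coalesce with adjacent free neighbors -> [0-2 FREE][3-7 ALLOC][8-13 ALLOC][14-24 FREE]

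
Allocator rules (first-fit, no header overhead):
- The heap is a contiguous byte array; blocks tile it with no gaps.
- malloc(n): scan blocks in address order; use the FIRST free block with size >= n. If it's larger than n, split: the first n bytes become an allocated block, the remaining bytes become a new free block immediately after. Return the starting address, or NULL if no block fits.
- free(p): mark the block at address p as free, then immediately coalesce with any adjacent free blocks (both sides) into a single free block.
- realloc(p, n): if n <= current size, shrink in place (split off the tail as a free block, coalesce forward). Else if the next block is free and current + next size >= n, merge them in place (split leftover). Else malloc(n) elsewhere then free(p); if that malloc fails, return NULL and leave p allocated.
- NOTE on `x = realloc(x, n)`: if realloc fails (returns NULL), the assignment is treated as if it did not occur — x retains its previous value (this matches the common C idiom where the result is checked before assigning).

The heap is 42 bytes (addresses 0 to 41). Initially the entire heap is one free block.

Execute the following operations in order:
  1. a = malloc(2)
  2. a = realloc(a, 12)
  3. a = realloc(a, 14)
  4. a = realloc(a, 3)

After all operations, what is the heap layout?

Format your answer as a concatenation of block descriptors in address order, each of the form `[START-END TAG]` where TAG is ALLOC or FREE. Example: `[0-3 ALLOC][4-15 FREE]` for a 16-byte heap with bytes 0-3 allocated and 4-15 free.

Op 1: a = malloc(2) -> a = 0; heap: [0-1 ALLOC][2-41 FREE]
Op 2: a = realloc(a, 12) -> a = 0; heap: [0-11 ALLOC][12-41 FREE]
Op 3: a = realloc(a, 14) -> a = 0; heap: [0-13 ALLOC][14-41 FREE]
Op 4: a = realloc(a, 3) -> a = 0; heap: [0-2 ALLOC][3-41 FREE]

Answer: [0-2 ALLOC][3-41 FREE]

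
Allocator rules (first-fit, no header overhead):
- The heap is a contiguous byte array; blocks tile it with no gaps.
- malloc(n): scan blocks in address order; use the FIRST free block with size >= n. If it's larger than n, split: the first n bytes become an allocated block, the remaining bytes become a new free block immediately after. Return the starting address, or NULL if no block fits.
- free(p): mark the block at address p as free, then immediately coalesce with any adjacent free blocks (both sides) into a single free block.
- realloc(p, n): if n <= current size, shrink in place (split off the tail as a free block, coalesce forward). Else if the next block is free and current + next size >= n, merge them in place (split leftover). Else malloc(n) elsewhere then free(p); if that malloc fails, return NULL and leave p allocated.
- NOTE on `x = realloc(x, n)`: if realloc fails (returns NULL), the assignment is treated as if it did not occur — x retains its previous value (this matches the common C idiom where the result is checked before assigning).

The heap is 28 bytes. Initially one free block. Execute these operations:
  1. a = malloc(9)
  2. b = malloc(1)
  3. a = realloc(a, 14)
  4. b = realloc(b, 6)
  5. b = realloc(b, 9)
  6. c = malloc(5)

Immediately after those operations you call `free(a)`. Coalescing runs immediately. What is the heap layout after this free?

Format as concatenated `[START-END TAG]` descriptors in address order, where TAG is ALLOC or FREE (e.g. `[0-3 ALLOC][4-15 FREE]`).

Answer: [0-8 ALLOC][9-27 FREE]

Derivation:
Op 1: a = malloc(9) -> a = 0; heap: [0-8 ALLOC][9-27 FREE]
Op 2: b = malloc(1) -> b = 9; heap: [0-8 ALLOC][9-9 ALLOC][10-27 FREE]
Op 3: a = realloc(a, 14) -> a = 10; heap: [0-8 FREE][9-9 ALLOC][10-23 ALLOC][24-27 FREE]
Op 4: b = realloc(b, 6) -> b = 0; heap: [0-5 ALLOC][6-9 FREE][10-23 ALLOC][24-27 FREE]
Op 5: b = realloc(b, 9) -> b = 0; heap: [0-8 ALLOC][9-9 FREE][10-23 ALLOC][24-27 FREE]
Op 6: c = malloc(5) -> c = NULL; heap: [0-8 ALLOC][9-9 FREE][10-23 ALLOC][24-27 FREE]
free(a): a = 10 -> block [10-23 ALLOC]; mark free, coalesce with adjacent free neighbors -> [0-8 ALLOC][9-27 FREE]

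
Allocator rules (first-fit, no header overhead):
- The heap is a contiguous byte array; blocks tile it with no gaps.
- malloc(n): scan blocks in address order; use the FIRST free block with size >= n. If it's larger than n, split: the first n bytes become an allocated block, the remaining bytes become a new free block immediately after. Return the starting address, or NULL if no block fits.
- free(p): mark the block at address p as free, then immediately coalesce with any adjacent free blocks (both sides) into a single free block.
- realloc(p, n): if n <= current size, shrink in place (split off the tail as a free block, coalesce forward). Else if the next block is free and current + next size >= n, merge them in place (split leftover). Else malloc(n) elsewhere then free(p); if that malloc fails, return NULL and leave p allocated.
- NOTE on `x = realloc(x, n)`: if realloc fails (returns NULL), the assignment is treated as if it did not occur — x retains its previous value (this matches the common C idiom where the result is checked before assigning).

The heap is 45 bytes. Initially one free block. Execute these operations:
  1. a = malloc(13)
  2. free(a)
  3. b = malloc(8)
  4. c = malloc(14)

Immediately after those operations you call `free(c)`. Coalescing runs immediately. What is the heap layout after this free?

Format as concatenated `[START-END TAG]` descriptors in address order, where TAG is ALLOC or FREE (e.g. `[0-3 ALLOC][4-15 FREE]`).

Op 1: a = malloc(13) -> a = 0; heap: [0-12 ALLOC][13-44 FREE]
Op 2: free(a) -> (freed a); heap: [0-44 FREE]
Op 3: b = malloc(8) -> b = 0; heap: [0-7 ALLOC][8-44 FREE]
Op 4: c = malloc(14) -> c = 8; heap: [0-7 ALLOC][8-21 ALLOC][22-44 FREE]
free(c): c = 8 -> block [8-21 ALLOC]; mark free, coalesce with adjacent free neighbors -> [0-7 ALLOC][8-44 FREE]

Answer: [0-7 ALLOC][8-44 FREE]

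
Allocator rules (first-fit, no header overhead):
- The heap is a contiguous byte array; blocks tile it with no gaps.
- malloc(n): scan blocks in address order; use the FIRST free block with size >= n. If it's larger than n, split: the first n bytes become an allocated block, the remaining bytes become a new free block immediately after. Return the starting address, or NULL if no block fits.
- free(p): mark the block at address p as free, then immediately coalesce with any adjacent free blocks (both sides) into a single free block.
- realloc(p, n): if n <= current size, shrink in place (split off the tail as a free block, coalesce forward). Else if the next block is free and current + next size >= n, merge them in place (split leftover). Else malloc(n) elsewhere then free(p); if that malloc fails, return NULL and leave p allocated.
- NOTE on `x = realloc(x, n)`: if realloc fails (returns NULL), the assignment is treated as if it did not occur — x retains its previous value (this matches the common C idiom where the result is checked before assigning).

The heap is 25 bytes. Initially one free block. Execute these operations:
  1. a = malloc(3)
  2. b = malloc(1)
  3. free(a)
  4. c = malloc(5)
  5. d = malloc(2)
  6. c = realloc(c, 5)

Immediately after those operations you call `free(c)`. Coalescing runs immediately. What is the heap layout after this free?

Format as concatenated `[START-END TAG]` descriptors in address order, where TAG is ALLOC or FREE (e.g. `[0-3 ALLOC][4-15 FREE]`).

Answer: [0-1 ALLOC][2-2 FREE][3-3 ALLOC][4-24 FREE]

Derivation:
Op 1: a = malloc(3) -> a = 0; heap: [0-2 ALLOC][3-24 FREE]
Op 2: b = malloc(1) -> b = 3; heap: [0-2 ALLOC][3-3 ALLOC][4-24 FREE]
Op 3: free(a) -> (freed a); heap: [0-2 FREE][3-3 ALLOC][4-24 FREE]
Op 4: c = malloc(5) -> c = 4; heap: [0-2 FREE][3-3 ALLOC][4-8 ALLOC][9-24 FREE]
Op 5: d = malloc(2) -> d = 0; heap: [0-1 ALLOC][2-2 FREE][3-3 ALLOC][4-8 ALLOC][9-24 FREE]
Op 6: c = realloc(c, 5) -> c = 4; heap: [0-1 ALLOC][2-2 FREE][3-3 ALLOC][4-8 ALLOC][9-24 FREE]
free(c): c = 4 -> block [4-8 ALLOC]; mark free, coalesce with adjacent free neighbors -> [0-1 ALLOC][2-2 FREE][3-3 ALLOC][4-24 FREE]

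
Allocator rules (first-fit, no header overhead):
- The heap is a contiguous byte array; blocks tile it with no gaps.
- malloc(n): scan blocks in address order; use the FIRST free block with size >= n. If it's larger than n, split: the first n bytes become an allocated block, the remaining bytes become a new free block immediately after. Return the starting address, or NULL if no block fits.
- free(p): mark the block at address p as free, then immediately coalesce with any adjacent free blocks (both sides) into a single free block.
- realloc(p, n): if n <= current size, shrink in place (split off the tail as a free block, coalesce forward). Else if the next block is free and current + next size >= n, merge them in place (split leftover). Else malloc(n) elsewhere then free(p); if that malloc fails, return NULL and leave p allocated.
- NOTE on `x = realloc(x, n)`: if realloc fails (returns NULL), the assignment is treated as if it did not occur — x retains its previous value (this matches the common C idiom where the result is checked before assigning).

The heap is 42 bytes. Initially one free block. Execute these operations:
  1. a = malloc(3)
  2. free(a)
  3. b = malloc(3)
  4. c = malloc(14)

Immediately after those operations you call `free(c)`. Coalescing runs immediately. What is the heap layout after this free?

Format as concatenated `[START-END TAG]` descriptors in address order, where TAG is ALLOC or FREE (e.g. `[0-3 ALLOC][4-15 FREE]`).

Answer: [0-2 ALLOC][3-41 FREE]

Derivation:
Op 1: a = malloc(3) -> a = 0; heap: [0-2 ALLOC][3-41 FREE]
Op 2: free(a) -> (freed a); heap: [0-41 FREE]
Op 3: b = malloc(3) -> b = 0; heap: [0-2 ALLOC][3-41 FREE]
Op 4: c = malloc(14) -> c = 3; heap: [0-2 ALLOC][3-16 ALLOC][17-41 FREE]
free(c): c = 3 -> block [3-16 ALLOC]; mark free, coalesce with adjacent free neighbors -> [0-2 ALLOC][3-41 FREE]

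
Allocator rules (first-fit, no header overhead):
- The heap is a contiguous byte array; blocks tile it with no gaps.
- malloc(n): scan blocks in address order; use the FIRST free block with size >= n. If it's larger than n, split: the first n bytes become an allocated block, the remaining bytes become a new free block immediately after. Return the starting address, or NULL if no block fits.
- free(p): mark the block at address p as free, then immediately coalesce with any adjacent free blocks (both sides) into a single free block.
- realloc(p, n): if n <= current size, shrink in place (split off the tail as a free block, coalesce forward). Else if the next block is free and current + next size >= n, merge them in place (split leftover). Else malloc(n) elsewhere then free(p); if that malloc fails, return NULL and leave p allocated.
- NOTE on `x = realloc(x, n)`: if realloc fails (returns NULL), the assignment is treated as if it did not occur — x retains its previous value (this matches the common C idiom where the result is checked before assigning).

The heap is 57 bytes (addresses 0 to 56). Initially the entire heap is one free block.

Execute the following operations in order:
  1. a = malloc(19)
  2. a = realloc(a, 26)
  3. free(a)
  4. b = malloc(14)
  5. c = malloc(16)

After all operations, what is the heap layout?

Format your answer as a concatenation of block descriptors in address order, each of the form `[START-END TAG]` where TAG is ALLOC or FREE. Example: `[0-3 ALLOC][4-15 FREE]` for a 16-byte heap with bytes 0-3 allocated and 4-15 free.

Answer: [0-13 ALLOC][14-29 ALLOC][30-56 FREE]

Derivation:
Op 1: a = malloc(19) -> a = 0; heap: [0-18 ALLOC][19-56 FREE]
Op 2: a = realloc(a, 26) -> a = 0; heap: [0-25 ALLOC][26-56 FREE]
Op 3: free(a) -> (freed a); heap: [0-56 FREE]
Op 4: b = malloc(14) -> b = 0; heap: [0-13 ALLOC][14-56 FREE]
Op 5: c = malloc(16) -> c = 14; heap: [0-13 ALLOC][14-29 ALLOC][30-56 FREE]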